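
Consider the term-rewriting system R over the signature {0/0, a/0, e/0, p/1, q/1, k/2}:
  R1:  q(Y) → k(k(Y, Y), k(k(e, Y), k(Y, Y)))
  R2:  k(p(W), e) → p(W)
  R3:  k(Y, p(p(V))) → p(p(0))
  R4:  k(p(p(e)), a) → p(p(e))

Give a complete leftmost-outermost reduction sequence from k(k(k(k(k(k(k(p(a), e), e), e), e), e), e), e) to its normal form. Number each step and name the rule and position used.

1. k(k(k(k(k(k(k(p(a), e), e), e), e), e), e), e)  →  k(k(k(k(k(k(p(a), e), e), e), e), e), e)   [R2 at 1.1.1.1.1.1]
2. k(k(k(k(k(k(p(a), e), e), e), e), e), e)  →  k(k(k(k(k(p(a), e), e), e), e), e)   [R2 at 1.1.1.1.1]
3. k(k(k(k(k(p(a), e), e), e), e), e)  →  k(k(k(k(p(a), e), e), e), e)   [R2 at 1.1.1.1]
4. k(k(k(k(p(a), e), e), e), e)  →  k(k(k(p(a), e), e), e)   [R2 at 1.1.1]
5. k(k(k(p(a), e), e), e)  →  k(k(p(a), e), e)   [R2 at 1.1]
6. k(k(p(a), e), e)  →  k(p(a), e)   [R2 at 1]
7. k(p(a), e)  →  p(a)   [R2 at ε]

p(a)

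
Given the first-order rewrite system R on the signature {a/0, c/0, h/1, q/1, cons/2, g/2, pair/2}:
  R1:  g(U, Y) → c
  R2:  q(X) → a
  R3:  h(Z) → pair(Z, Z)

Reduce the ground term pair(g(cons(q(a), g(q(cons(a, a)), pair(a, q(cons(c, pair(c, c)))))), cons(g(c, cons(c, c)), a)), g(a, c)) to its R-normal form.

pair(c, c)

1. pair(g(cons(q(a), g(q(cons(a, a)), pair(a, q(cons(c, pair(c, c)))))), cons(g(c, cons(c, c)), a)), g(a, c))  →  pair(c, g(a, c))   [R1 at 1]
2. pair(c, g(a, c))  →  pair(c, c)   [R1 at 2]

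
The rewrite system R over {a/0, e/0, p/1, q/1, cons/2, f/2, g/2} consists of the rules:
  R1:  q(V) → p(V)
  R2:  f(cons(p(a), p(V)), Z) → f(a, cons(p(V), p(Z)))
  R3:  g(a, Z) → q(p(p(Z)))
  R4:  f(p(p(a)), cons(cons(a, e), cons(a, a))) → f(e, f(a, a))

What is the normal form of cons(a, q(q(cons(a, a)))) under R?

1. cons(a, q(q(cons(a, a))))  →  cons(a, p(q(cons(a, a))))   [R1 at 2]
2. cons(a, p(q(cons(a, a))))  →  cons(a, p(p(cons(a, a))))   [R1 at 2.1]

cons(a, p(p(cons(a, a))))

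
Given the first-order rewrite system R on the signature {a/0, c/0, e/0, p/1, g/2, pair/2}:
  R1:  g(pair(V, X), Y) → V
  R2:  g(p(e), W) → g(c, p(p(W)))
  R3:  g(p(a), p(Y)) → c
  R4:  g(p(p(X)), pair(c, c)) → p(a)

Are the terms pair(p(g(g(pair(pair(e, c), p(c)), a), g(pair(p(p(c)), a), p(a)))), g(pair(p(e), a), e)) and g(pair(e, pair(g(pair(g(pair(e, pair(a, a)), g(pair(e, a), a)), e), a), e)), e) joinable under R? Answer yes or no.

Reduce t₁ = pair(p(g(g(pair(pair(e, c), p(c)), a), g(pair(p(p(c)), a), p(a)))), g(pair(p(e), a), e)):
1. pair(p(g(g(pair(pair(e, c), p(c)), a), g(pair(p(p(c)), a), p(a)))), g(pair(p(e), a), e))  →  pair(p(g(pair(e, c), g(pair(p(p(c)), a), p(a)))), g(pair(p(e), a), e))   [R1 at 1.1.1]
2. pair(p(g(pair(e, c), g(pair(p(p(c)), a), p(a)))), g(pair(p(e), a), e))  →  pair(p(e), g(pair(p(e), a), e))   [R1 at 1.1]
3. pair(p(e), g(pair(p(e), a), e))  →  pair(p(e), p(e))   [R1 at 2]

Reduce t₂ = g(pair(e, pair(g(pair(g(pair(e, pair(a, a)), g(pair(e, a), a)), e), a), e)), e):
1. g(pair(e, pair(g(pair(g(pair(e, pair(a, a)), g(pair(e, a), a)), e), a), e)), e)  →  e   [R1 at ε]

no — NF(t₁) = pair(p(e), p(e)), NF(t₂) = e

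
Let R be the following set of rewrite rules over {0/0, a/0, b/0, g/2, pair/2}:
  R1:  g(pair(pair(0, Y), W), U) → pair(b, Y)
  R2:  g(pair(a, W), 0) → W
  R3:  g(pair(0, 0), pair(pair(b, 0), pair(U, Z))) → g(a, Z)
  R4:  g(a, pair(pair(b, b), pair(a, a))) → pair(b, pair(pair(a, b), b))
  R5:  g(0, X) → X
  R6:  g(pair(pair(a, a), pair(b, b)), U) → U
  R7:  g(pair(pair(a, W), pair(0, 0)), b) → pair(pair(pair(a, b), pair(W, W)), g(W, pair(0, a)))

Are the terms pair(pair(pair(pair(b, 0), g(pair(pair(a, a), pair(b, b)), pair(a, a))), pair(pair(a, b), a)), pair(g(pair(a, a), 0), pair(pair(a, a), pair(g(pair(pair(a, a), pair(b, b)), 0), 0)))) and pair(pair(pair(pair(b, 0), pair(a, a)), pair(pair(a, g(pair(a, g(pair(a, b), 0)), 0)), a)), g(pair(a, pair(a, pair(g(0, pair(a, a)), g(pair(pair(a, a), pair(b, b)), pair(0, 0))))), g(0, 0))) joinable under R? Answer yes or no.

yes — NF(t₁) = pair(pair(pair(pair(b, 0), pair(a, a)), pair(pair(a, b), a)), pair(a, pair(pair(a, a), pair(0, 0)))), NF(t₂) = pair(pair(pair(pair(b, 0), pair(a, a)), pair(pair(a, b), a)), pair(a, pair(pair(a, a), pair(0, 0))))

Reduce t₁ = pair(pair(pair(pair(b, 0), g(pair(pair(a, a), pair(b, b)), pair(a, a))), pair(pair(a, b), a)), pair(g(pair(a, a), 0), pair(pair(a, a), pair(g(pair(pair(a, a), pair(b, b)), 0), 0)))):
1. pair(pair(pair(pair(b, 0), g(pair(pair(a, a), pair(b, b)), pair(a, a))), pair(pair(a, b), a)), pair(g(pair(a, a), 0), pair(pair(a, a), pair(g(pair(pair(a, a), pair(b, b)), 0), 0))))  →  pair(pair(pair(pair(b, 0), pair(a, a)), pair(pair(a, b), a)), pair(g(pair(a, a), 0), pair(pair(a, a), pair(g(pair(pair(a, a), pair(b, b)), 0), 0))))   [R6 at 1.1.2]
2. pair(pair(pair(pair(b, 0), pair(a, a)), pair(pair(a, b), a)), pair(g(pair(a, a), 0), pair(pair(a, a), pair(g(pair(pair(a, a), pair(b, b)), 0), 0))))  →  pair(pair(pair(pair(b, 0), pair(a, a)), pair(pair(a, b), a)), pair(a, pair(pair(a, a), pair(g(pair(pair(a, a), pair(b, b)), 0), 0))))   [R2 at 2.1]
3. pair(pair(pair(pair(b, 0), pair(a, a)), pair(pair(a, b), a)), pair(a, pair(pair(a, a), pair(g(pair(pair(a, a), pair(b, b)), 0), 0))))  →  pair(pair(pair(pair(b, 0), pair(a, a)), pair(pair(a, b), a)), pair(a, pair(pair(a, a), pair(0, 0))))   [R6 at 2.2.2.1]

Reduce t₂ = pair(pair(pair(pair(b, 0), pair(a, a)), pair(pair(a, g(pair(a, g(pair(a, b), 0)), 0)), a)), g(pair(a, pair(a, pair(g(0, pair(a, a)), g(pair(pair(a, a), pair(b, b)), pair(0, 0))))), g(0, 0))):
1. pair(pair(pair(pair(b, 0), pair(a, a)), pair(pair(a, g(pair(a, g(pair(a, b), 0)), 0)), a)), g(pair(a, pair(a, pair(g(0, pair(a, a)), g(pair(pair(a, a), pair(b, b)), pair(0, 0))))), g(0, 0)))  →  pair(pair(pair(pair(b, 0), pair(a, a)), pair(pair(a, g(pair(a, b), 0)), a)), g(pair(a, pair(a, pair(g(0, pair(a, a)), g(pair(pair(a, a), pair(b, b)), pair(0, 0))))), g(0, 0)))   [R2 at 1.2.1.2]
2. pair(pair(pair(pair(b, 0), pair(a, a)), pair(pair(a, g(pair(a, b), 0)), a)), g(pair(a, pair(a, pair(g(0, pair(a, a)), g(pair(pair(a, a), pair(b, b)), pair(0, 0))))), g(0, 0)))  →  pair(pair(pair(pair(b, 0), pair(a, a)), pair(pair(a, b), a)), g(pair(a, pair(a, pair(g(0, pair(a, a)), g(pair(pair(a, a), pair(b, b)), pair(0, 0))))), g(0, 0)))   [R2 at 1.2.1.2]
3. pair(pair(pair(pair(b, 0), pair(a, a)), pair(pair(a, b), a)), g(pair(a, pair(a, pair(g(0, pair(a, a)), g(pair(pair(a, a), pair(b, b)), pair(0, 0))))), g(0, 0)))  →  pair(pair(pair(pair(b, 0), pair(a, a)), pair(pair(a, b), a)), g(pair(a, pair(a, pair(pair(a, a), g(pair(pair(a, a), pair(b, b)), pair(0, 0))))), g(0, 0)))   [R5 at 2.1.2.2.1]
4. pair(pair(pair(pair(b, 0), pair(a, a)), pair(pair(a, b), a)), g(pair(a, pair(a, pair(pair(a, a), g(pair(pair(a, a), pair(b, b)), pair(0, 0))))), g(0, 0)))  →  pair(pair(pair(pair(b, 0), pair(a, a)), pair(pair(a, b), a)), g(pair(a, pair(a, pair(pair(a, a), pair(0, 0)))), g(0, 0)))   [R6 at 2.1.2.2.2]
5. pair(pair(pair(pair(b, 0), pair(a, a)), pair(pair(a, b), a)), g(pair(a, pair(a, pair(pair(a, a), pair(0, 0)))), g(0, 0)))  →  pair(pair(pair(pair(b, 0), pair(a, a)), pair(pair(a, b), a)), g(pair(a, pair(a, pair(pair(a, a), pair(0, 0)))), 0))   [R5 at 2.2]
6. pair(pair(pair(pair(b, 0), pair(a, a)), pair(pair(a, b), a)), g(pair(a, pair(a, pair(pair(a, a), pair(0, 0)))), 0))  →  pair(pair(pair(pair(b, 0), pair(a, a)), pair(pair(a, b), a)), pair(a, pair(pair(a, a), pair(0, 0))))   [R2 at 2]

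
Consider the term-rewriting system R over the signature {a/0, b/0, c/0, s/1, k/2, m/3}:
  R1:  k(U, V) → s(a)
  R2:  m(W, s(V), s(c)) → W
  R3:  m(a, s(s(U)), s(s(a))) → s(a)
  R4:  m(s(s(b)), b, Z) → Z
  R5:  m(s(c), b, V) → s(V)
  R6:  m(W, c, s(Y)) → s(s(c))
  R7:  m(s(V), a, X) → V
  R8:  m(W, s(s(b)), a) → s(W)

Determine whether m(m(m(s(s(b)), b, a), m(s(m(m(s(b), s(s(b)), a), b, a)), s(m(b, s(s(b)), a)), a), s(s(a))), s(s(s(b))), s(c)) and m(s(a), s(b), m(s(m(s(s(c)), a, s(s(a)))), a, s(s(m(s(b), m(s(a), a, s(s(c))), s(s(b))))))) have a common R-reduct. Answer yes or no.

Reduce t₁ = m(m(m(s(s(b)), b, a), m(s(m(m(s(b), s(s(b)), a), b, a)), s(m(b, s(s(b)), a)), a), s(s(a))), s(s(s(b))), s(c)):
1. m(m(m(s(s(b)), b, a), m(s(m(m(s(b), s(s(b)), a), b, a)), s(m(b, s(s(b)), a)), a), s(s(a))), s(s(s(b))), s(c))  →  m(m(s(s(b)), b, a), m(s(m(m(s(b), s(s(b)), a), b, a)), s(m(b, s(s(b)), a)), a), s(s(a)))   [R2 at ε]
2. m(m(s(s(b)), b, a), m(s(m(m(s(b), s(s(b)), a), b, a)), s(m(b, s(s(b)), a)), a), s(s(a)))  →  m(a, m(s(m(m(s(b), s(s(b)), a), b, a)), s(m(b, s(s(b)), a)), a), s(s(a)))   [R4 at 1]
3. m(a, m(s(m(m(s(b), s(s(b)), a), b, a)), s(m(b, s(s(b)), a)), a), s(s(a)))  →  m(a, m(s(m(s(s(b)), b, a)), s(m(b, s(s(b)), a)), a), s(s(a)))   [R8 at 2.1.1.1]
4. m(a, m(s(m(s(s(b)), b, a)), s(m(b, s(s(b)), a)), a), s(s(a)))  →  m(a, m(s(a), s(m(b, s(s(b)), a)), a), s(s(a)))   [R4 at 2.1.1]
5. m(a, m(s(a), s(m(b, s(s(b)), a)), a), s(s(a)))  →  m(a, m(s(a), s(s(b)), a), s(s(a)))   [R8 at 2.2.1]
6. m(a, m(s(a), s(s(b)), a), s(s(a)))  →  m(a, s(s(a)), s(s(a)))   [R8 at 2]
7. m(a, s(s(a)), s(s(a)))  →  s(a)   [R3 at ε]

Reduce t₂ = m(s(a), s(b), m(s(m(s(s(c)), a, s(s(a)))), a, s(s(m(s(b), m(s(a), a, s(s(c))), s(s(b))))))):
1. m(s(a), s(b), m(s(m(s(s(c)), a, s(s(a)))), a, s(s(m(s(b), m(s(a), a, s(s(c))), s(s(b)))))))  →  m(s(a), s(b), m(s(s(c)), a, s(s(a))))   [R7 at 3]
2. m(s(a), s(b), m(s(s(c)), a, s(s(a))))  →  m(s(a), s(b), s(c))   [R7 at 3]
3. m(s(a), s(b), s(c))  →  s(a)   [R2 at ε]

yes — NF(t₁) = s(a), NF(t₂) = s(a)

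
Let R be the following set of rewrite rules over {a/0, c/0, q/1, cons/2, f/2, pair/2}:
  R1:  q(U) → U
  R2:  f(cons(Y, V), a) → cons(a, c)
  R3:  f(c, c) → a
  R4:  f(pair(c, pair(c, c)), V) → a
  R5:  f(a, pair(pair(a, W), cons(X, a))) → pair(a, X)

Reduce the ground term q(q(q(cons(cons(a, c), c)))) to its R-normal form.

1. q(q(q(cons(cons(a, c), c))))  →  q(q(cons(cons(a, c), c)))   [R1 at ε]
2. q(q(cons(cons(a, c), c)))  →  q(cons(cons(a, c), c))   [R1 at ε]
3. q(cons(cons(a, c), c))  →  cons(cons(a, c), c)   [R1 at ε]

cons(cons(a, c), c)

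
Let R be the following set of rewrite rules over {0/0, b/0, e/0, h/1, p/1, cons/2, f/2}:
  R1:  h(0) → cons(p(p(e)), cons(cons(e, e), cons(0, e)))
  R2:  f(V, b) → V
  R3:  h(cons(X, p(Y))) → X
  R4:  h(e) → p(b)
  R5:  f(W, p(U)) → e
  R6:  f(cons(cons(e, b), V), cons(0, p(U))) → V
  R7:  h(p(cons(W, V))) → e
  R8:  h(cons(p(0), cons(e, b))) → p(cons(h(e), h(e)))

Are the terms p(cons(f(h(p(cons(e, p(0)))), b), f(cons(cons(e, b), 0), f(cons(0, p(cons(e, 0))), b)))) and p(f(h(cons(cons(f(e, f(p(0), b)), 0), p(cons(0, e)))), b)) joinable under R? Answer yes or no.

Reduce t₁ = p(cons(f(h(p(cons(e, p(0)))), b), f(cons(cons(e, b), 0), f(cons(0, p(cons(e, 0))), b)))):
1. p(cons(f(h(p(cons(e, p(0)))), b), f(cons(cons(e, b), 0), f(cons(0, p(cons(e, 0))), b))))  →  p(cons(h(p(cons(e, p(0)))), f(cons(cons(e, b), 0), f(cons(0, p(cons(e, 0))), b))))   [R2 at 1.1]
2. p(cons(h(p(cons(e, p(0)))), f(cons(cons(e, b), 0), f(cons(0, p(cons(e, 0))), b))))  →  p(cons(e, f(cons(cons(e, b), 0), f(cons(0, p(cons(e, 0))), b))))   [R7 at 1.1]
3. p(cons(e, f(cons(cons(e, b), 0), f(cons(0, p(cons(e, 0))), b))))  →  p(cons(e, f(cons(cons(e, b), 0), cons(0, p(cons(e, 0))))))   [R2 at 1.2.2]
4. p(cons(e, f(cons(cons(e, b), 0), cons(0, p(cons(e, 0))))))  →  p(cons(e, 0))   [R6 at 1.2]

Reduce t₂ = p(f(h(cons(cons(f(e, f(p(0), b)), 0), p(cons(0, e)))), b)):
1. p(f(h(cons(cons(f(e, f(p(0), b)), 0), p(cons(0, e)))), b))  →  p(h(cons(cons(f(e, f(p(0), b)), 0), p(cons(0, e)))))   [R2 at 1]
2. p(h(cons(cons(f(e, f(p(0), b)), 0), p(cons(0, e)))))  →  p(cons(f(e, f(p(0), b)), 0))   [R3 at 1]
3. p(cons(f(e, f(p(0), b)), 0))  →  p(cons(f(e, p(0)), 0))   [R2 at 1.1.2]
4. p(cons(f(e, p(0)), 0))  →  p(cons(e, 0))   [R5 at 1.1]

yes — NF(t₁) = p(cons(e, 0)), NF(t₂) = p(cons(e, 0))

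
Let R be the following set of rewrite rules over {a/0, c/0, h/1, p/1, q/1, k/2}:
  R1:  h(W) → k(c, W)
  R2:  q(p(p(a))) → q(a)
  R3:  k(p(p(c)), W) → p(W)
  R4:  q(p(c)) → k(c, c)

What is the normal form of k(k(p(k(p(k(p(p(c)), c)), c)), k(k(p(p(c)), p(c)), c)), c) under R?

p(c)

1. k(k(p(k(p(k(p(p(c)), c)), c)), k(k(p(p(c)), p(c)), c)), c)  →  k(k(p(k(p(p(c)), c)), k(k(p(p(c)), p(c)), c)), c)   [R3 at 1.1.1.1.1]
2. k(k(p(k(p(p(c)), c)), k(k(p(p(c)), p(c)), c)), c)  →  k(k(p(p(c)), k(k(p(p(c)), p(c)), c)), c)   [R3 at 1.1.1]
3. k(k(p(p(c)), k(k(p(p(c)), p(c)), c)), c)  →  k(p(k(k(p(p(c)), p(c)), c)), c)   [R3 at 1]
4. k(p(k(k(p(p(c)), p(c)), c)), c)  →  k(p(k(p(p(c)), c)), c)   [R3 at 1.1.1]
5. k(p(k(p(p(c)), c)), c)  →  k(p(p(c)), c)   [R3 at 1.1]
6. k(p(p(c)), c)  →  p(c)   [R3 at ε]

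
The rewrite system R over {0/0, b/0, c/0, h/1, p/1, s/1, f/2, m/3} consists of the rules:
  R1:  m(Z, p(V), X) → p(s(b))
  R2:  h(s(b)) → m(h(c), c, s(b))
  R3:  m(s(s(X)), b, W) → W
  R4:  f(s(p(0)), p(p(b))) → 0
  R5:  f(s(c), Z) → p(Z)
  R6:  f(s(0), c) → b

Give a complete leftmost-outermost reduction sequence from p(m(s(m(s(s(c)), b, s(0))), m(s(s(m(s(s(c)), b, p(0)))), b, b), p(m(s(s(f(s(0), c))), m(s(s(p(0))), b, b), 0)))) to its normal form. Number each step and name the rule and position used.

1. p(m(s(m(s(s(c)), b, s(0))), m(s(s(m(s(s(c)), b, p(0)))), b, b), p(m(s(s(f(s(0), c))), m(s(s(p(0))), b, b), 0))))  →  p(m(s(s(0)), m(s(s(m(s(s(c)), b, p(0)))), b, b), p(m(s(s(f(s(0), c))), m(s(s(p(0))), b, b), 0))))   [R3 at 1.1.1]
2. p(m(s(s(0)), m(s(s(m(s(s(c)), b, p(0)))), b, b), p(m(s(s(f(s(0), c))), m(s(s(p(0))), b, b), 0))))  →  p(m(s(s(0)), b, p(m(s(s(f(s(0), c))), m(s(s(p(0))), b, b), 0))))   [R3 at 1.2]
3. p(m(s(s(0)), b, p(m(s(s(f(s(0), c))), m(s(s(p(0))), b, b), 0))))  →  p(p(m(s(s(f(s(0), c))), m(s(s(p(0))), b, b), 0)))   [R3 at 1]
4. p(p(m(s(s(f(s(0), c))), m(s(s(p(0))), b, b), 0)))  →  p(p(m(s(s(b)), m(s(s(p(0))), b, b), 0)))   [R6 at 1.1.1.1.1]
5. p(p(m(s(s(b)), m(s(s(p(0))), b, b), 0)))  →  p(p(m(s(s(b)), b, 0)))   [R3 at 1.1.2]
6. p(p(m(s(s(b)), b, 0)))  →  p(p(0))   [R3 at 1.1]

p(p(0))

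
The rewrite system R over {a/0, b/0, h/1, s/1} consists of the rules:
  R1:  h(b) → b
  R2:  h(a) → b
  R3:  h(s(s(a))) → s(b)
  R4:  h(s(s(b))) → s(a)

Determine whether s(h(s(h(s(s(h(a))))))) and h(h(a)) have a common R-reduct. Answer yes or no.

no — NF(t₁) = s(s(b)), NF(t₂) = b

Reduce t₁ = s(h(s(h(s(s(h(a))))))):
1. s(h(s(h(s(s(h(a)))))))  →  s(h(s(h(s(s(b))))))   [R2 at 1.1.1.1.1.1]
2. s(h(s(h(s(s(b))))))  →  s(h(s(s(a))))   [R4 at 1.1.1]
3. s(h(s(s(a))))  →  s(s(b))   [R3 at 1]

Reduce t₂ = h(h(a)):
1. h(h(a))  →  h(b)   [R2 at 1]
2. h(b)  →  b   [R1 at ε]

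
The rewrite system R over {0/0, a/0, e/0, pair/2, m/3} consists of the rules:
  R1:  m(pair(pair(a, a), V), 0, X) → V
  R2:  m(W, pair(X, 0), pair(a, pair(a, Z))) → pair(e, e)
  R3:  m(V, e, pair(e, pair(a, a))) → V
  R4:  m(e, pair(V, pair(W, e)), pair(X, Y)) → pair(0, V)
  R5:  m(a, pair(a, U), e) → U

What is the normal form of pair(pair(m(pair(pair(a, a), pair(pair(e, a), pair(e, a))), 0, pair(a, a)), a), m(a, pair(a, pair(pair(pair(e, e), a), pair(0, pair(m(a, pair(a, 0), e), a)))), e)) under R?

pair(pair(pair(pair(e, a), pair(e, a)), a), pair(pair(pair(e, e), a), pair(0, pair(0, a))))

1. pair(pair(m(pair(pair(a, a), pair(pair(e, a), pair(e, a))), 0, pair(a, a)), a), m(a, pair(a, pair(pair(pair(e, e), a), pair(0, pair(m(a, pair(a, 0), e), a)))), e))  →  pair(pair(pair(pair(e, a), pair(e, a)), a), m(a, pair(a, pair(pair(pair(e, e), a), pair(0, pair(m(a, pair(a, 0), e), a)))), e))   [R1 at 1.1]
2. pair(pair(pair(pair(e, a), pair(e, a)), a), m(a, pair(a, pair(pair(pair(e, e), a), pair(0, pair(m(a, pair(a, 0), e), a)))), e))  →  pair(pair(pair(pair(e, a), pair(e, a)), a), pair(pair(pair(e, e), a), pair(0, pair(m(a, pair(a, 0), e), a))))   [R5 at 2]
3. pair(pair(pair(pair(e, a), pair(e, a)), a), pair(pair(pair(e, e), a), pair(0, pair(m(a, pair(a, 0), e), a))))  →  pair(pair(pair(pair(e, a), pair(e, a)), a), pair(pair(pair(e, e), a), pair(0, pair(0, a))))   [R5 at 2.2.2.1]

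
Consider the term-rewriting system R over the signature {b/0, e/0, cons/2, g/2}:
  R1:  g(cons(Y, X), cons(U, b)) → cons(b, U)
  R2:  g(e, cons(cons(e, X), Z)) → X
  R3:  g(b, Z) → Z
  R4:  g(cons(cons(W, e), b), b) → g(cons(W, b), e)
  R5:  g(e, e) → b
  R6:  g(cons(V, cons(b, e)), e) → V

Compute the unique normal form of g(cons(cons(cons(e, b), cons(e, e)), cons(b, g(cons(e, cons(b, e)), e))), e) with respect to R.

1. g(cons(cons(cons(e, b), cons(e, e)), cons(b, g(cons(e, cons(b, e)), e))), e)  →  g(cons(cons(cons(e, b), cons(e, e)), cons(b, e)), e)   [R6 at 1.2.2]
2. g(cons(cons(cons(e, b), cons(e, e)), cons(b, e)), e)  →  cons(cons(e, b), cons(e, e))   [R6 at ε]

cons(cons(e, b), cons(e, e))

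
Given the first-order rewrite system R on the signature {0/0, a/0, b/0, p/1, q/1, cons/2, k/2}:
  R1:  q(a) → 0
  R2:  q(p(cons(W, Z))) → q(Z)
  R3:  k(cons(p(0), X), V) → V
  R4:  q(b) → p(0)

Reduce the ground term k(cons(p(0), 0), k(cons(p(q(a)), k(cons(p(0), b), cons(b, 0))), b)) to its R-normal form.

b

1. k(cons(p(0), 0), k(cons(p(q(a)), k(cons(p(0), b), cons(b, 0))), b))  →  k(cons(p(q(a)), k(cons(p(0), b), cons(b, 0))), b)   [R3 at ε]
2. k(cons(p(q(a)), k(cons(p(0), b), cons(b, 0))), b)  →  k(cons(p(0), k(cons(p(0), b), cons(b, 0))), b)   [R1 at 1.1.1]
3. k(cons(p(0), k(cons(p(0), b), cons(b, 0))), b)  →  b   [R3 at ε]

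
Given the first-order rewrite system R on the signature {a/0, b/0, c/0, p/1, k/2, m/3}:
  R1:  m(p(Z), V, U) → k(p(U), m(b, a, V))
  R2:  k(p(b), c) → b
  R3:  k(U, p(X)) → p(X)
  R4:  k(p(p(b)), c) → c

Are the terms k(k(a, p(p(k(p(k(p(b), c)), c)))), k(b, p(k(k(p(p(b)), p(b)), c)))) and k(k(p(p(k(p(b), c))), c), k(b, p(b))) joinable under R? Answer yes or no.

yes — NF(t₁) = p(b), NF(t₂) = p(b)

Reduce t₁ = k(k(a, p(p(k(p(k(p(b), c)), c)))), k(b, p(k(k(p(p(b)), p(b)), c)))):
1. k(k(a, p(p(k(p(k(p(b), c)), c)))), k(b, p(k(k(p(p(b)), p(b)), c))))  →  k(p(p(k(p(k(p(b), c)), c))), k(b, p(k(k(p(p(b)), p(b)), c))))   [R3 at 1]
2. k(p(p(k(p(k(p(b), c)), c))), k(b, p(k(k(p(p(b)), p(b)), c))))  →  k(p(p(k(p(b), c))), k(b, p(k(k(p(p(b)), p(b)), c))))   [R2 at 1.1.1.1.1]
3. k(p(p(k(p(b), c))), k(b, p(k(k(p(p(b)), p(b)), c))))  →  k(p(p(b)), k(b, p(k(k(p(p(b)), p(b)), c))))   [R2 at 1.1.1]
4. k(p(p(b)), k(b, p(k(k(p(p(b)), p(b)), c))))  →  k(p(p(b)), p(k(k(p(p(b)), p(b)), c)))   [R3 at 2]
5. k(p(p(b)), p(k(k(p(p(b)), p(b)), c)))  →  p(k(k(p(p(b)), p(b)), c))   [R3 at ε]
6. p(k(k(p(p(b)), p(b)), c))  →  p(k(p(b), c))   [R3 at 1.1]
7. p(k(p(b), c))  →  p(b)   [R2 at 1]

Reduce t₂ = k(k(p(p(k(p(b), c))), c), k(b, p(b))):
1. k(k(p(p(k(p(b), c))), c), k(b, p(b)))  →  k(k(p(p(b)), c), k(b, p(b)))   [R2 at 1.1.1.1]
2. k(k(p(p(b)), c), k(b, p(b)))  →  k(c, k(b, p(b)))   [R4 at 1]
3. k(c, k(b, p(b)))  →  k(c, p(b))   [R3 at 2]
4. k(c, p(b))  →  p(b)   [R3 at ε]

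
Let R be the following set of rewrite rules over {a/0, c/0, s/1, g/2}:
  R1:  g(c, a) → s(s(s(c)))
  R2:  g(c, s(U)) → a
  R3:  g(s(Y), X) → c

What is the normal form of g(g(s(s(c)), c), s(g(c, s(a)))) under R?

1. g(g(s(s(c)), c), s(g(c, s(a))))  →  g(c, s(g(c, s(a))))   [R3 at 1]
2. g(c, s(g(c, s(a))))  →  a   [R2 at ε]

a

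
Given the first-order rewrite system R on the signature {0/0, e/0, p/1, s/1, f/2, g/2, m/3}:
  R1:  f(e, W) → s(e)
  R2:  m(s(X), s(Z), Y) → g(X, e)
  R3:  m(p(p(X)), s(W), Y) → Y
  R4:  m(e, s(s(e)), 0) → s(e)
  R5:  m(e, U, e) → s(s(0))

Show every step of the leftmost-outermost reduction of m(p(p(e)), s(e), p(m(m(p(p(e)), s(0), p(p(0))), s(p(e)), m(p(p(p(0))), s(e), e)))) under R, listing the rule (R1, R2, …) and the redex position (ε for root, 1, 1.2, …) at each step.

1. m(p(p(e)), s(e), p(m(m(p(p(e)), s(0), p(p(0))), s(p(e)), m(p(p(p(0))), s(e), e))))  →  p(m(m(p(p(e)), s(0), p(p(0))), s(p(e)), m(p(p(p(0))), s(e), e)))   [R3 at ε]
2. p(m(m(p(p(e)), s(0), p(p(0))), s(p(e)), m(p(p(p(0))), s(e), e)))  →  p(m(p(p(0)), s(p(e)), m(p(p(p(0))), s(e), e)))   [R3 at 1.1]
3. p(m(p(p(0)), s(p(e)), m(p(p(p(0))), s(e), e)))  →  p(m(p(p(p(0))), s(e), e))   [R3 at 1]
4. p(m(p(p(p(0))), s(e), e))  →  p(e)   [R3 at 1]

p(e)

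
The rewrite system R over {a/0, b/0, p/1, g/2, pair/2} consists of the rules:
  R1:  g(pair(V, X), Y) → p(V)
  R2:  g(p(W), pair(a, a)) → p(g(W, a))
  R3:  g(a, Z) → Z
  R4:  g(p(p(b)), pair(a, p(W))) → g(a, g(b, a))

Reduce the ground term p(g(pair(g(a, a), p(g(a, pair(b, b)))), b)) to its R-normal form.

1. p(g(pair(g(a, a), p(g(a, pair(b, b)))), b))  →  p(p(g(a, a)))   [R1 at 1]
2. p(p(g(a, a)))  →  p(p(a))   [R3 at 1.1]

p(p(a))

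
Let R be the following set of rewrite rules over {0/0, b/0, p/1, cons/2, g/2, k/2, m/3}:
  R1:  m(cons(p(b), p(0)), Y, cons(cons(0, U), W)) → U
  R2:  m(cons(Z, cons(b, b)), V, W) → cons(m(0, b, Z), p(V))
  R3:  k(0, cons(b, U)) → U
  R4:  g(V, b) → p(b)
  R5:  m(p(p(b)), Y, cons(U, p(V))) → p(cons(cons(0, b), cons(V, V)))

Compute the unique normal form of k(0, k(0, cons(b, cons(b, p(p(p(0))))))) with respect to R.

p(p(p(0)))

1. k(0, k(0, cons(b, cons(b, p(p(p(0)))))))  →  k(0, cons(b, p(p(p(0)))))   [R3 at 2]
2. k(0, cons(b, p(p(p(0)))))  →  p(p(p(0)))   [R3 at ε]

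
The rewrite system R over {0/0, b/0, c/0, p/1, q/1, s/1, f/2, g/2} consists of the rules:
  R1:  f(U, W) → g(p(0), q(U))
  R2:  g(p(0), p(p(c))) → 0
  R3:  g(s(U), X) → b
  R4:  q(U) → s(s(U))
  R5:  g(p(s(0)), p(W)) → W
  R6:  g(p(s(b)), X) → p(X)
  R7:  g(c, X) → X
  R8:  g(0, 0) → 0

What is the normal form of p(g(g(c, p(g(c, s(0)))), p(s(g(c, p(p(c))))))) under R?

1. p(g(g(c, p(g(c, s(0)))), p(s(g(c, p(p(c)))))))  →  p(g(p(g(c, s(0))), p(s(g(c, p(p(c)))))))   [R7 at 1.1]
2. p(g(p(g(c, s(0))), p(s(g(c, p(p(c)))))))  →  p(g(p(s(0)), p(s(g(c, p(p(c)))))))   [R7 at 1.1.1]
3. p(g(p(s(0)), p(s(g(c, p(p(c)))))))  →  p(s(g(c, p(p(c)))))   [R5 at 1]
4. p(s(g(c, p(p(c)))))  →  p(s(p(p(c))))   [R7 at 1.1]

p(s(p(p(c))))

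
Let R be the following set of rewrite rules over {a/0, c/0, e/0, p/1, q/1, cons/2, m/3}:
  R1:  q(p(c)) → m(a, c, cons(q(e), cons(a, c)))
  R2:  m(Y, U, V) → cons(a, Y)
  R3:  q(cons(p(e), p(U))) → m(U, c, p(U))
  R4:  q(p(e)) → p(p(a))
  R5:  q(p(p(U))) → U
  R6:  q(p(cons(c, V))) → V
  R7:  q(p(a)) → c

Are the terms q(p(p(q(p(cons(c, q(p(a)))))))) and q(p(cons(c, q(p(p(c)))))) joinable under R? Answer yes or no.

Reduce t₁ = q(p(p(q(p(cons(c, q(p(a)))))))):
1. q(p(p(q(p(cons(c, q(p(a))))))))  →  q(p(cons(c, q(p(a)))))   [R5 at ε]
2. q(p(cons(c, q(p(a)))))  →  q(p(a))   [R6 at ε]
3. q(p(a))  →  c   [R7 at ε]

Reduce t₂ = q(p(cons(c, q(p(p(c)))))):
1. q(p(cons(c, q(p(p(c))))))  →  q(p(p(c)))   [R6 at ε]
2. q(p(p(c)))  →  c   [R5 at ε]

yes — NF(t₁) = c, NF(t₂) = c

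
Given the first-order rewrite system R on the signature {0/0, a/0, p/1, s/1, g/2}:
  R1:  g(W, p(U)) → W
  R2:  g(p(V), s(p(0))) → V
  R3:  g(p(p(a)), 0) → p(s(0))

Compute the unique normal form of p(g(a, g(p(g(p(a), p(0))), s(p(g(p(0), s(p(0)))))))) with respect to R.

1. p(g(a, g(p(g(p(a), p(0))), s(p(g(p(0), s(p(0))))))))  →  p(g(a, g(p(p(a)), s(p(g(p(0), s(p(0))))))))   [R1 at 1.2.1.1]
2. p(g(a, g(p(p(a)), s(p(g(p(0), s(p(0))))))))  →  p(g(a, g(p(p(a)), s(p(0)))))   [R2 at 1.2.2.1.1]
3. p(g(a, g(p(p(a)), s(p(0)))))  →  p(g(a, p(a)))   [R2 at 1.2]
4. p(g(a, p(a)))  →  p(a)   [R1 at 1]

p(a)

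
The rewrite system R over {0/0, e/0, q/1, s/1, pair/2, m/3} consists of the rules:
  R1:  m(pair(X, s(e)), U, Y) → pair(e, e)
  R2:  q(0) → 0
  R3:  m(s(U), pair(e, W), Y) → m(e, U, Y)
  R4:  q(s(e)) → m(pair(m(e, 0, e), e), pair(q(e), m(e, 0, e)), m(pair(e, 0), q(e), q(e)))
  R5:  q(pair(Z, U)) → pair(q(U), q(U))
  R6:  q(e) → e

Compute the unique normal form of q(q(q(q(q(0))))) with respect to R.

0

1. q(q(q(q(q(0)))))  →  q(q(q(q(0))))   [R2 at 1.1.1.1]
2. q(q(q(q(0))))  →  q(q(q(0)))   [R2 at 1.1.1]
3. q(q(q(0)))  →  q(q(0))   [R2 at 1.1]
4. q(q(0))  →  q(0)   [R2 at 1]
5. q(0)  →  0   [R2 at ε]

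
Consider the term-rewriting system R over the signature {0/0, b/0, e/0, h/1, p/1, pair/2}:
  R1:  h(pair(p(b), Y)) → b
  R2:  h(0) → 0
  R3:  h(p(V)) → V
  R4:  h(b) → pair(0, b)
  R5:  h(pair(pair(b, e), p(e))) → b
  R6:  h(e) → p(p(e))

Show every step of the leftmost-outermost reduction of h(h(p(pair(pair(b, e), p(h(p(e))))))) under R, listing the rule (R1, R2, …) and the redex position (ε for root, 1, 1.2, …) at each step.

b

1. h(h(p(pair(pair(b, e), p(h(p(e)))))))  →  h(pair(pair(b, e), p(h(p(e)))))   [R3 at 1]
2. h(pair(pair(b, e), p(h(p(e)))))  →  h(pair(pair(b, e), p(e)))   [R3 at 1.2.1]
3. h(pair(pair(b, e), p(e)))  →  b   [R5 at ε]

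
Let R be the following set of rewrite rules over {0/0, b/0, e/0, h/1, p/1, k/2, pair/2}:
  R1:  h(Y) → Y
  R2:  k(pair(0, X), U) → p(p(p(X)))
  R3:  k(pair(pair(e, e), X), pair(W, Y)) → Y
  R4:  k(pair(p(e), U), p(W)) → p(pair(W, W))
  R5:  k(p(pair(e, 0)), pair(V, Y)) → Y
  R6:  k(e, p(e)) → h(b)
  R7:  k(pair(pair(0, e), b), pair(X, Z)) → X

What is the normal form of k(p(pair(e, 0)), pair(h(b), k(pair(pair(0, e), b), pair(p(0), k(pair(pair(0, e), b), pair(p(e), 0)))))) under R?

1. k(p(pair(e, 0)), pair(h(b), k(pair(pair(0, e), b), pair(p(0), k(pair(pair(0, e), b), pair(p(e), 0))))))  →  k(pair(pair(0, e), b), pair(p(0), k(pair(pair(0, e), b), pair(p(e), 0))))   [R5 at ε]
2. k(pair(pair(0, e), b), pair(p(0), k(pair(pair(0, e), b), pair(p(e), 0))))  →  p(0)   [R7 at ε]

p(0)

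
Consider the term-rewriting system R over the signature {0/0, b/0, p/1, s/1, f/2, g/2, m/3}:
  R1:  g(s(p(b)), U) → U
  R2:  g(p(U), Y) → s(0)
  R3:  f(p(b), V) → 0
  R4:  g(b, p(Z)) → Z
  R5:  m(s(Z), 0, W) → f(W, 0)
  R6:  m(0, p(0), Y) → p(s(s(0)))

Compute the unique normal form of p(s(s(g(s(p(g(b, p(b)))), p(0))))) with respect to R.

p(s(s(p(0))))

1. p(s(s(g(s(p(g(b, p(b)))), p(0)))))  →  p(s(s(g(s(p(b)), p(0)))))   [R4 at 1.1.1.1.1.1]
2. p(s(s(g(s(p(b)), p(0)))))  →  p(s(s(p(0))))   [R1 at 1.1.1]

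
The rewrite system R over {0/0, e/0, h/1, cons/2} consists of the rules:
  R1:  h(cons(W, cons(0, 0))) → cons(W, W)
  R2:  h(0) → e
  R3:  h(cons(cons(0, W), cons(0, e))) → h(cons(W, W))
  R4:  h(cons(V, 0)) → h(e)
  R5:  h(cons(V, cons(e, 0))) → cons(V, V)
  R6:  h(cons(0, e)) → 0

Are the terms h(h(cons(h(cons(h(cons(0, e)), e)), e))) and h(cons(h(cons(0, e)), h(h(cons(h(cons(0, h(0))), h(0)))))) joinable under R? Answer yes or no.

no — NF(t₁) = e, NF(t₂) = 0

Reduce t₁ = h(h(cons(h(cons(h(cons(0, e)), e)), e))):
1. h(h(cons(h(cons(h(cons(0, e)), e)), e)))  →  h(h(cons(h(cons(0, e)), e)))   [R6 at 1.1.1.1.1]
2. h(h(cons(h(cons(0, e)), e)))  →  h(h(cons(0, e)))   [R6 at 1.1.1]
3. h(h(cons(0, e)))  →  h(0)   [R6 at 1]
4. h(0)  →  e   [R2 at ε]

Reduce t₂ = h(cons(h(cons(0, e)), h(h(cons(h(cons(0, h(0))), h(0)))))):
1. h(cons(h(cons(0, e)), h(h(cons(h(cons(0, h(0))), h(0))))))  →  h(cons(0, h(h(cons(h(cons(0, h(0))), h(0))))))   [R6 at 1.1]
2. h(cons(0, h(h(cons(h(cons(0, h(0))), h(0))))))  →  h(cons(0, h(h(cons(h(cons(0, e)), h(0))))))   [R2 at 1.2.1.1.1.1.2]
3. h(cons(0, h(h(cons(h(cons(0, e)), h(0))))))  →  h(cons(0, h(h(cons(0, h(0))))))   [R6 at 1.2.1.1.1]
4. h(cons(0, h(h(cons(0, h(0))))))  →  h(cons(0, h(h(cons(0, e)))))   [R2 at 1.2.1.1.2]
5. h(cons(0, h(h(cons(0, e)))))  →  h(cons(0, h(0)))   [R6 at 1.2.1]
6. h(cons(0, h(0)))  →  h(cons(0, e))   [R2 at 1.2]
7. h(cons(0, e))  →  0   [R6 at ε]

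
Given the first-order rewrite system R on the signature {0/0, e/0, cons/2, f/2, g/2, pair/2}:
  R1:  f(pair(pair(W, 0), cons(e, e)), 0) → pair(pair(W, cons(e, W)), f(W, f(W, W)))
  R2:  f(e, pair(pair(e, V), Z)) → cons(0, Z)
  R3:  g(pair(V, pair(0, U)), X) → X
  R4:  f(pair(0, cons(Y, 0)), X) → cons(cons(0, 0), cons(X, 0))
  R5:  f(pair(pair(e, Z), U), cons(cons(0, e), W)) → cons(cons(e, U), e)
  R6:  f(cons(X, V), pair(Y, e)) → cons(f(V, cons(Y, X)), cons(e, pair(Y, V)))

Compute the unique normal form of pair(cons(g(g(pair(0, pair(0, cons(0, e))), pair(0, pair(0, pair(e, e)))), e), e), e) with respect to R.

1. pair(cons(g(g(pair(0, pair(0, cons(0, e))), pair(0, pair(0, pair(e, e)))), e), e), e)  →  pair(cons(g(pair(0, pair(0, pair(e, e))), e), e), e)   [R3 at 1.1.1]
2. pair(cons(g(pair(0, pair(0, pair(e, e))), e), e), e)  →  pair(cons(e, e), e)   [R3 at 1.1]

pair(cons(e, e), e)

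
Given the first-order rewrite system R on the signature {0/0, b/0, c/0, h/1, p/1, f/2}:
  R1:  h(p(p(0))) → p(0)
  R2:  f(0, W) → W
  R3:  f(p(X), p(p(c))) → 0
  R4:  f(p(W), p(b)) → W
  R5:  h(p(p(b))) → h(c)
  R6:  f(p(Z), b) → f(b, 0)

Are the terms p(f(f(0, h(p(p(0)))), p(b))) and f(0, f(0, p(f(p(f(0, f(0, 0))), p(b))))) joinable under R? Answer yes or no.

Reduce t₁ = p(f(f(0, h(p(p(0)))), p(b))):
1. p(f(f(0, h(p(p(0)))), p(b)))  →  p(f(h(p(p(0))), p(b)))   [R2 at 1.1]
2. p(f(h(p(p(0))), p(b)))  →  p(f(p(0), p(b)))   [R1 at 1.1]
3. p(f(p(0), p(b)))  →  p(0)   [R4 at 1]

Reduce t₂ = f(0, f(0, p(f(p(f(0, f(0, 0))), p(b))))):
1. f(0, f(0, p(f(p(f(0, f(0, 0))), p(b)))))  →  f(0, p(f(p(f(0, f(0, 0))), p(b))))   [R2 at ε]
2. f(0, p(f(p(f(0, f(0, 0))), p(b))))  →  p(f(p(f(0, f(0, 0))), p(b)))   [R2 at ε]
3. p(f(p(f(0, f(0, 0))), p(b)))  →  p(f(0, f(0, 0)))   [R4 at 1]
4. p(f(0, f(0, 0)))  →  p(f(0, 0))   [R2 at 1]
5. p(f(0, 0))  →  p(0)   [R2 at 1]

yes — NF(t₁) = p(0), NF(t₂) = p(0)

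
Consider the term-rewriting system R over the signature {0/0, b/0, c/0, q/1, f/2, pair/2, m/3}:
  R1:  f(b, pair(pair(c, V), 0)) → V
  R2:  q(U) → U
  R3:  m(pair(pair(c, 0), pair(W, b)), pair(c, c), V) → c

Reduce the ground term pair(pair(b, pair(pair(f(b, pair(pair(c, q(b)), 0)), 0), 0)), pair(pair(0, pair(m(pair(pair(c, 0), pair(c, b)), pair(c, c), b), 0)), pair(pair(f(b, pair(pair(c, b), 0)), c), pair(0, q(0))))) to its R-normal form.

1. pair(pair(b, pair(pair(f(b, pair(pair(c, q(b)), 0)), 0), 0)), pair(pair(0, pair(m(pair(pair(c, 0), pair(c, b)), pair(c, c), b), 0)), pair(pair(f(b, pair(pair(c, b), 0)), c), pair(0, q(0)))))  →  pair(pair(b, pair(pair(q(b), 0), 0)), pair(pair(0, pair(m(pair(pair(c, 0), pair(c, b)), pair(c, c), b), 0)), pair(pair(f(b, pair(pair(c, b), 0)), c), pair(0, q(0)))))   [R1 at 1.2.1.1]
2. pair(pair(b, pair(pair(q(b), 0), 0)), pair(pair(0, pair(m(pair(pair(c, 0), pair(c, b)), pair(c, c), b), 0)), pair(pair(f(b, pair(pair(c, b), 0)), c), pair(0, q(0)))))  →  pair(pair(b, pair(pair(b, 0), 0)), pair(pair(0, pair(m(pair(pair(c, 0), pair(c, b)), pair(c, c), b), 0)), pair(pair(f(b, pair(pair(c, b), 0)), c), pair(0, q(0)))))   [R2 at 1.2.1.1]
3. pair(pair(b, pair(pair(b, 0), 0)), pair(pair(0, pair(m(pair(pair(c, 0), pair(c, b)), pair(c, c), b), 0)), pair(pair(f(b, pair(pair(c, b), 0)), c), pair(0, q(0)))))  →  pair(pair(b, pair(pair(b, 0), 0)), pair(pair(0, pair(c, 0)), pair(pair(f(b, pair(pair(c, b), 0)), c), pair(0, q(0)))))   [R3 at 2.1.2.1]
4. pair(pair(b, pair(pair(b, 0), 0)), pair(pair(0, pair(c, 0)), pair(pair(f(b, pair(pair(c, b), 0)), c), pair(0, q(0)))))  →  pair(pair(b, pair(pair(b, 0), 0)), pair(pair(0, pair(c, 0)), pair(pair(b, c), pair(0, q(0)))))   [R1 at 2.2.1.1]
5. pair(pair(b, pair(pair(b, 0), 0)), pair(pair(0, pair(c, 0)), pair(pair(b, c), pair(0, q(0)))))  →  pair(pair(b, pair(pair(b, 0), 0)), pair(pair(0, pair(c, 0)), pair(pair(b, c), pair(0, 0))))   [R2 at 2.2.2.2]

pair(pair(b, pair(pair(b, 0), 0)), pair(pair(0, pair(c, 0)), pair(pair(b, c), pair(0, 0))))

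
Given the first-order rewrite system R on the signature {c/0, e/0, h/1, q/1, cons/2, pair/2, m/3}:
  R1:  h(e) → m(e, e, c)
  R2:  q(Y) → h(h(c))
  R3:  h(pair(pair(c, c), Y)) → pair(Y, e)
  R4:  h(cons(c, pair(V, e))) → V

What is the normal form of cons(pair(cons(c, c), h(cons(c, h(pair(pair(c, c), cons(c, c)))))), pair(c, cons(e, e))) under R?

cons(pair(cons(c, c), cons(c, c)), pair(c, cons(e, e)))

1. cons(pair(cons(c, c), h(cons(c, h(pair(pair(c, c), cons(c, c)))))), pair(c, cons(e, e)))  →  cons(pair(cons(c, c), h(cons(c, pair(cons(c, c), e)))), pair(c, cons(e, e)))   [R3 at 1.2.1.2]
2. cons(pair(cons(c, c), h(cons(c, pair(cons(c, c), e)))), pair(c, cons(e, e)))  →  cons(pair(cons(c, c), cons(c, c)), pair(c, cons(e, e)))   [R4 at 1.2]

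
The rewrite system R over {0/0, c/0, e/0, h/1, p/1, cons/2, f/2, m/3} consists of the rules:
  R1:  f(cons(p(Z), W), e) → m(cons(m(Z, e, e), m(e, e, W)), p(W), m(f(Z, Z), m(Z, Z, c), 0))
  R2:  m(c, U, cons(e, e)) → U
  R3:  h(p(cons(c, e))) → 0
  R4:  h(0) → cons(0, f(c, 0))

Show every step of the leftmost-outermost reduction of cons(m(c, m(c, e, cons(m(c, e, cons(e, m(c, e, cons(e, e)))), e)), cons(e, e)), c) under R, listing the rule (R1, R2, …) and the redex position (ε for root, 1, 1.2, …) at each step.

cons(e, c)

1. cons(m(c, m(c, e, cons(m(c, e, cons(e, m(c, e, cons(e, e)))), e)), cons(e, e)), c)  →  cons(m(c, e, cons(m(c, e, cons(e, m(c, e, cons(e, e)))), e)), c)   [R2 at 1]
2. cons(m(c, e, cons(m(c, e, cons(e, m(c, e, cons(e, e)))), e)), c)  →  cons(m(c, e, cons(m(c, e, cons(e, e)), e)), c)   [R2 at 1.3.1.3.2]
3. cons(m(c, e, cons(m(c, e, cons(e, e)), e)), c)  →  cons(m(c, e, cons(e, e)), c)   [R2 at 1.3.1]
4. cons(m(c, e, cons(e, e)), c)  →  cons(e, c)   [R2 at 1]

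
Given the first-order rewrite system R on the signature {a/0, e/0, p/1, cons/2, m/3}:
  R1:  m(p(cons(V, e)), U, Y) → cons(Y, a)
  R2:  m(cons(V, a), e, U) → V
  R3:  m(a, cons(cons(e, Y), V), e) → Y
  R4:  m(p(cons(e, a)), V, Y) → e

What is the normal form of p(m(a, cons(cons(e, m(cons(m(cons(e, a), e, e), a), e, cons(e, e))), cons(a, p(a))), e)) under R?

1. p(m(a, cons(cons(e, m(cons(m(cons(e, a), e, e), a), e, cons(e, e))), cons(a, p(a))), e))  →  p(m(cons(m(cons(e, a), e, e), a), e, cons(e, e)))   [R3 at 1]
2. p(m(cons(m(cons(e, a), e, e), a), e, cons(e, e)))  →  p(m(cons(e, a), e, e))   [R2 at 1]
3. p(m(cons(e, a), e, e))  →  p(e)   [R2 at 1]

p(e)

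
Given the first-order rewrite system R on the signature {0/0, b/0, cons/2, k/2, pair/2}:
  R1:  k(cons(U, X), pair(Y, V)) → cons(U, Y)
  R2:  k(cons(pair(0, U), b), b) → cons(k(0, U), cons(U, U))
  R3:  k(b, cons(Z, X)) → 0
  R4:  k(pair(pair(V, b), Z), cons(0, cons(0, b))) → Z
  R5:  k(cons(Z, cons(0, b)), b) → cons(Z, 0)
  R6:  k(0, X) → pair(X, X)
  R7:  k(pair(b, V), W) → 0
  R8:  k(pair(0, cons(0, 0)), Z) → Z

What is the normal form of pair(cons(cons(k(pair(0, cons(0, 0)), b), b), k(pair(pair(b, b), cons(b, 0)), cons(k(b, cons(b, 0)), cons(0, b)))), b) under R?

pair(cons(cons(b, b), cons(b, 0)), b)

1. pair(cons(cons(k(pair(0, cons(0, 0)), b), b), k(pair(pair(b, b), cons(b, 0)), cons(k(b, cons(b, 0)), cons(0, b)))), b)  →  pair(cons(cons(b, b), k(pair(pair(b, b), cons(b, 0)), cons(k(b, cons(b, 0)), cons(0, b)))), b)   [R8 at 1.1.1]
2. pair(cons(cons(b, b), k(pair(pair(b, b), cons(b, 0)), cons(k(b, cons(b, 0)), cons(0, b)))), b)  →  pair(cons(cons(b, b), k(pair(pair(b, b), cons(b, 0)), cons(0, cons(0, b)))), b)   [R3 at 1.2.2.1]
3. pair(cons(cons(b, b), k(pair(pair(b, b), cons(b, 0)), cons(0, cons(0, b)))), b)  →  pair(cons(cons(b, b), cons(b, 0)), b)   [R4 at 1.2]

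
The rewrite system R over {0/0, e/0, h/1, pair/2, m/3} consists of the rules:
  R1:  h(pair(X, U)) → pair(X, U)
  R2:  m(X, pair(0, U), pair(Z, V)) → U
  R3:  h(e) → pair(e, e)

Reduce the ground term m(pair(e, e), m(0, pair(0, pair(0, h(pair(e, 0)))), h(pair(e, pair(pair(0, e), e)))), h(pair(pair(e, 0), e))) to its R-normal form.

1. m(pair(e, e), m(0, pair(0, pair(0, h(pair(e, 0)))), h(pair(e, pair(pair(0, e), e)))), h(pair(pair(e, 0), e)))  →  m(pair(e, e), m(0, pair(0, pair(0, pair(e, 0))), h(pair(e, pair(pair(0, e), e)))), h(pair(pair(e, 0), e)))   [R1 at 2.2.2.2]
2. m(pair(e, e), m(0, pair(0, pair(0, pair(e, 0))), h(pair(e, pair(pair(0, e), e)))), h(pair(pair(e, 0), e)))  →  m(pair(e, e), m(0, pair(0, pair(0, pair(e, 0))), pair(e, pair(pair(0, e), e))), h(pair(pair(e, 0), e)))   [R1 at 2.3]
3. m(pair(e, e), m(0, pair(0, pair(0, pair(e, 0))), pair(e, pair(pair(0, e), e))), h(pair(pair(e, 0), e)))  →  m(pair(e, e), pair(0, pair(e, 0)), h(pair(pair(e, 0), e)))   [R2 at 2]
4. m(pair(e, e), pair(0, pair(e, 0)), h(pair(pair(e, 0), e)))  →  m(pair(e, e), pair(0, pair(e, 0)), pair(pair(e, 0), e))   [R1 at 3]
5. m(pair(e, e), pair(0, pair(e, 0)), pair(pair(e, 0), e))  →  pair(e, 0)   [R2 at ε]

pair(e, 0)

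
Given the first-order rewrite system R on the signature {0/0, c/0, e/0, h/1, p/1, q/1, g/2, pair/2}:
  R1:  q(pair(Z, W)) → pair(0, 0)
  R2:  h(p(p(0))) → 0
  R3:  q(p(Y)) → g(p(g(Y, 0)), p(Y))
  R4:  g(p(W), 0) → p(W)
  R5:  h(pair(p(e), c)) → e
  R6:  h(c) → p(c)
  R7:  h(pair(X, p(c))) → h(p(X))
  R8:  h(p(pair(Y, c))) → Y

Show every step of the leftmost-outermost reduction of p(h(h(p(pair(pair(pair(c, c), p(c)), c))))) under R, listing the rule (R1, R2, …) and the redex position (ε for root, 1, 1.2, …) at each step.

1. p(h(h(p(pair(pair(pair(c, c), p(c)), c)))))  →  p(h(pair(pair(c, c), p(c))))   [R8 at 1.1]
2. p(h(pair(pair(c, c), p(c))))  →  p(h(p(pair(c, c))))   [R7 at 1]
3. p(h(p(pair(c, c))))  →  p(c)   [R8 at 1]

p(c)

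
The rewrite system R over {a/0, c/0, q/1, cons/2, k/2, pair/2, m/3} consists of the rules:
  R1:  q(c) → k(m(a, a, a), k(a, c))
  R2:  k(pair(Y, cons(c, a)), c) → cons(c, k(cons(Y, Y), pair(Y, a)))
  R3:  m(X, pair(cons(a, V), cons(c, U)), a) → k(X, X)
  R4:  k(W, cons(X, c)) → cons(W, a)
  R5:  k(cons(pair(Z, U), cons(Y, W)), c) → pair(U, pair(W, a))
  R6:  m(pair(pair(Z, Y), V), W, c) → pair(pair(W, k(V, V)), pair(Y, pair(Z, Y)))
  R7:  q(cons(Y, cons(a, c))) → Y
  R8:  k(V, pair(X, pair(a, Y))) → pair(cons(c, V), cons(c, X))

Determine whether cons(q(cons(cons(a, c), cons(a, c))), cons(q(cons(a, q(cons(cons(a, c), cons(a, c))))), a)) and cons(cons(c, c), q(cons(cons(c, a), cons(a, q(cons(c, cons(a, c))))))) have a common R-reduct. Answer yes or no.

Reduce t₁ = cons(q(cons(cons(a, c), cons(a, c))), cons(q(cons(a, q(cons(cons(a, c), cons(a, c))))), a)):
1. cons(q(cons(cons(a, c), cons(a, c))), cons(q(cons(a, q(cons(cons(a, c), cons(a, c))))), a))  →  cons(cons(a, c), cons(q(cons(a, q(cons(cons(a, c), cons(a, c))))), a))   [R7 at 1]
2. cons(cons(a, c), cons(q(cons(a, q(cons(cons(a, c), cons(a, c))))), a))  →  cons(cons(a, c), cons(q(cons(a, cons(a, c))), a))   [R7 at 2.1.1.2]
3. cons(cons(a, c), cons(q(cons(a, cons(a, c))), a))  →  cons(cons(a, c), cons(a, a))   [R7 at 2.1]

Reduce t₂ = cons(cons(c, c), q(cons(cons(c, a), cons(a, q(cons(c, cons(a, c))))))):
1. cons(cons(c, c), q(cons(cons(c, a), cons(a, q(cons(c, cons(a, c)))))))  →  cons(cons(c, c), q(cons(cons(c, a), cons(a, c))))   [R7 at 2.1.2.2]
2. cons(cons(c, c), q(cons(cons(c, a), cons(a, c))))  →  cons(cons(c, c), cons(c, a))   [R7 at 2]

no — NF(t₁) = cons(cons(a, c), cons(a, a)), NF(t₂) = cons(cons(c, c), cons(c, a))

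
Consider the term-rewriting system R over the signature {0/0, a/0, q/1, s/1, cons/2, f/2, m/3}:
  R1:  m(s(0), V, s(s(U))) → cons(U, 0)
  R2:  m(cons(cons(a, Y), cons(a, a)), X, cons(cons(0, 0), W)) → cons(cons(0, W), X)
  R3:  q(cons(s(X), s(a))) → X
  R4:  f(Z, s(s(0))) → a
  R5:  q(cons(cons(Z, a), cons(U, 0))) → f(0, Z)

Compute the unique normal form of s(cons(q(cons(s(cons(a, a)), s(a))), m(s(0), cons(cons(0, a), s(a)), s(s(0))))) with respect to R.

s(cons(cons(a, a), cons(0, 0)))

1. s(cons(q(cons(s(cons(a, a)), s(a))), m(s(0), cons(cons(0, a), s(a)), s(s(0)))))  →  s(cons(cons(a, a), m(s(0), cons(cons(0, a), s(a)), s(s(0)))))   [R3 at 1.1]
2. s(cons(cons(a, a), m(s(0), cons(cons(0, a), s(a)), s(s(0)))))  →  s(cons(cons(a, a), cons(0, 0)))   [R1 at 1.2]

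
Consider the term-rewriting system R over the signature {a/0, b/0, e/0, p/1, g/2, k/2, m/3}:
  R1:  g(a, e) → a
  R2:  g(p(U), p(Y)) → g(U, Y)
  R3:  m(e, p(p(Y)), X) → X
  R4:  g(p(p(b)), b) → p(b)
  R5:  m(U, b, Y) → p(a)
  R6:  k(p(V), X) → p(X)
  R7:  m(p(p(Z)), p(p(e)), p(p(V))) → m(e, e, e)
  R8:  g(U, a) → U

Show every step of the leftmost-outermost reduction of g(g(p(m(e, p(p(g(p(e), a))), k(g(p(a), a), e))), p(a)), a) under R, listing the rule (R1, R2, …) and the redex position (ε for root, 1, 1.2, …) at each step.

1. g(g(p(m(e, p(p(g(p(e), a))), k(g(p(a), a), e))), p(a)), a)  →  g(p(m(e, p(p(g(p(e), a))), k(g(p(a), a), e))), p(a))   [R8 at ε]
2. g(p(m(e, p(p(g(p(e), a))), k(g(p(a), a), e))), p(a))  →  g(m(e, p(p(g(p(e), a))), k(g(p(a), a), e)), a)   [R2 at ε]
3. g(m(e, p(p(g(p(e), a))), k(g(p(a), a), e)), a)  →  m(e, p(p(g(p(e), a))), k(g(p(a), a), e))   [R8 at ε]
4. m(e, p(p(g(p(e), a))), k(g(p(a), a), e))  →  k(g(p(a), a), e)   [R3 at ε]
5. k(g(p(a), a), e)  →  k(p(a), e)   [R8 at 1]
6. k(p(a), e)  →  p(e)   [R6 at ε]

p(e)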